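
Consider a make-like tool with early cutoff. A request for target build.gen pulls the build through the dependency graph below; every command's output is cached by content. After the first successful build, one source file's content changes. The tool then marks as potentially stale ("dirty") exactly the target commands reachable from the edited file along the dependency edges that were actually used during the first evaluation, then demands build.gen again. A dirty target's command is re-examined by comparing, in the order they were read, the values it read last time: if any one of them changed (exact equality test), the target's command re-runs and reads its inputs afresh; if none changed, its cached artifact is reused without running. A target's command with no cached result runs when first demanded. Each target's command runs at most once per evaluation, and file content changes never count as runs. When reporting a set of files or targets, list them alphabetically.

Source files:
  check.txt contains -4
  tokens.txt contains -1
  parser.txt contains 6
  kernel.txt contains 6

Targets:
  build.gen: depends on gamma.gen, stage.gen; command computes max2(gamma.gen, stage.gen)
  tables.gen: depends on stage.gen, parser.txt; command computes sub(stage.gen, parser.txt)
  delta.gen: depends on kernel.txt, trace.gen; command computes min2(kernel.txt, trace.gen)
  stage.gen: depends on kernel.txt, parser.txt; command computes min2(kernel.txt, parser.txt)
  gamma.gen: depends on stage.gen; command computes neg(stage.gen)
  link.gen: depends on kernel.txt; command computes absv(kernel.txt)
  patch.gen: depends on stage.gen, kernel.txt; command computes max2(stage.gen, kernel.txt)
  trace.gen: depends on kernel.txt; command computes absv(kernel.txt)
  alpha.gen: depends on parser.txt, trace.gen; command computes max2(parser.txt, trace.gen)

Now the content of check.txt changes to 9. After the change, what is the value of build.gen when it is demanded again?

First demand of the output computes:
  stage.gen = min2(6, 6) = 6
  gamma.gen = neg(6) = -6
  build.gen = max2(-6, 6) = 6

After the edit, cleaning proceeds:
  no node depends on check.txt at all; the second demand re-runs nothing.

Note the shortcut — nothing in the graph depends on check.txt at all, so no recomputation happens.

Demanding build.gen again yields 6.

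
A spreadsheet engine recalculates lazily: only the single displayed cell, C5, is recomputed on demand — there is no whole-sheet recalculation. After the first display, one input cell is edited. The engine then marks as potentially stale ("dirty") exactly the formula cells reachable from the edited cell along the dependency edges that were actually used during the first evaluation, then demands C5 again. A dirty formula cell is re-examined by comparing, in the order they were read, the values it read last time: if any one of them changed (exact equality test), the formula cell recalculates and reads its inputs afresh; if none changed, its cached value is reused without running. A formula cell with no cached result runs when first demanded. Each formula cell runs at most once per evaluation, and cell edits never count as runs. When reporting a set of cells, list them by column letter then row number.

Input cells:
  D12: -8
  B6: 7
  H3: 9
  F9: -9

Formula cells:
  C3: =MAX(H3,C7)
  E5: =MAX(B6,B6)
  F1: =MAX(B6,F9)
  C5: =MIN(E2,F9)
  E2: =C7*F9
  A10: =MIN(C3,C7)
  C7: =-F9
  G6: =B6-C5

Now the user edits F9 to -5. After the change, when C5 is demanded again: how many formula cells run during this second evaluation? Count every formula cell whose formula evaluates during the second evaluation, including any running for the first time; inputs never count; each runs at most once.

Formula cells that run: C5, C7, E2 — 3 in total.

First evaluation (everything demanded from the output):
  C7 = -(-9) = 9
  E2 = 9 * -9 = -81
  C5 = MIN(-81, -9) = -81

Propagation after the edit:
  C7: runs — F9 -9->-5; result 5.
  E2: runs — C7 9->5; F9 -9->-5; result -25.
  C5: runs — E2 -81->-25; F9 -9->-5; result -25.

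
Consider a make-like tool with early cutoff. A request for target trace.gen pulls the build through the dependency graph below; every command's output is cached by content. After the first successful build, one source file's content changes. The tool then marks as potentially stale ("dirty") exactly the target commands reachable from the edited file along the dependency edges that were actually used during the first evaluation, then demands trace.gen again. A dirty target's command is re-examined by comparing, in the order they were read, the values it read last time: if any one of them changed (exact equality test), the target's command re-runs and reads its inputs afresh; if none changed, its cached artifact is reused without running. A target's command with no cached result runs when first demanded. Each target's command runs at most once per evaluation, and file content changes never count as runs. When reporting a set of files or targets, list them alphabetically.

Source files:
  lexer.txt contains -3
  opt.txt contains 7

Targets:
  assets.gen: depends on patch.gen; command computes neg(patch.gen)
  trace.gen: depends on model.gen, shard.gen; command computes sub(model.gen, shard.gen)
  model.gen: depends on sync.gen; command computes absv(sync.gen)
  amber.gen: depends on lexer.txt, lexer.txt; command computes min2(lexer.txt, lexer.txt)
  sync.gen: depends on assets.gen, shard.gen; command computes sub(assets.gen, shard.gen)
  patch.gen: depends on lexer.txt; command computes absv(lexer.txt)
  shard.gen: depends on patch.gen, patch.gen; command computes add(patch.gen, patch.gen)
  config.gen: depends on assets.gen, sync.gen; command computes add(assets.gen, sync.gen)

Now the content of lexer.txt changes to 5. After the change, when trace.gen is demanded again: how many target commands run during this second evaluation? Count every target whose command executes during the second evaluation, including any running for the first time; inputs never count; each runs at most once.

First demand of the output computes:
  patch.gen = absv(-3) = 3
  assets.gen = neg(3) = -3
  shard.gen = add(3, 3) = 6
  sync.gen = sub(-3, 6) = -9
  model.gen = absv(-9) = 9
  trace.gen = sub(9, 6) = 3

After the edit, cleaning proceeds:
  patch.gen: a read changed (lexer.txt -3->5) — executes, giving 5.
  assets.gen: a read changed (patch.gen 3->5) — executes, giving -5.
  shard.gen: a read changed (patch.gen 3->5; patch.gen 3->5) — executes, giving 10.
  sync.gen: a read changed (assets.gen -3->-5; shard.gen 6->10) — executes, giving -15.
  model.gen: a read changed (sync.gen -9->-15) — executes, giving 15.
  trace.gen: a read changed (model.gen 9->15; shard.gen 6->10) — executes, giving 5.

6 target commands run: assets.gen, model.gen, patch.gen, shard.gen, sync.gen, trace.gen.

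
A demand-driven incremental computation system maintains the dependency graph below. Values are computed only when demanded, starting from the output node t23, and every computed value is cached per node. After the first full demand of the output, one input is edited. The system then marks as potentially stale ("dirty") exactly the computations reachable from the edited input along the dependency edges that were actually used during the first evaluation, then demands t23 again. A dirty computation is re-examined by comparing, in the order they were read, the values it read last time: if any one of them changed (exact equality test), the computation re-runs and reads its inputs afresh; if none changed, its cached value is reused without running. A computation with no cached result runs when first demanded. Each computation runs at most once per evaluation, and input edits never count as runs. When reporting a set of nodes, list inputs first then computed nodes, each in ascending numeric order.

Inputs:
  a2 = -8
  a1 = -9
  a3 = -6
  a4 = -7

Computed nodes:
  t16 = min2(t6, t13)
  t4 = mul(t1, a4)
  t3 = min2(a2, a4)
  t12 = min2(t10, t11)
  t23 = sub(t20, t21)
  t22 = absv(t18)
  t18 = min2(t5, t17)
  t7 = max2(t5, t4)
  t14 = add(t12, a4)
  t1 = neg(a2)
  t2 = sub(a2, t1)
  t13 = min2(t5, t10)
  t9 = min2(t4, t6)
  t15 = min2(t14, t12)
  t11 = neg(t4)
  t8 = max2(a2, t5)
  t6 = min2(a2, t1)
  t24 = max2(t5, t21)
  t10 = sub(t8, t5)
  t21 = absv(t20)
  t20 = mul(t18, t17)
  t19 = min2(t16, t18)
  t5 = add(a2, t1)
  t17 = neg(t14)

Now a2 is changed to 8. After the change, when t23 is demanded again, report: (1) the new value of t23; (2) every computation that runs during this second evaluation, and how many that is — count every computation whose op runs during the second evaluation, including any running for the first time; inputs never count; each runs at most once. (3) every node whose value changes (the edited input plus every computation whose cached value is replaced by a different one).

New value of t23: 0.
Computations that run: t1, t4, t5, t8, t10, t11, t12, t14, t17, t18, t20 — 11 in total.
Values that change: a2, t1, t4, t8, t10, t11, t12, t14, t17.
Key observation: the cutoff stops propagation at t21 — its inputs' values are unchanged, so it reuses its cache.

First evaluation (everything demanded from the output):
  t1 = neg(-8) = 8
  t4 = mul(8, -7) = -56
  t5 = add(-8, 8) = 0
  t8 = max2(-8, 0) = 0
  t10 = sub(0, 0) = 0
  t11 = neg(-56) = 56
  t12 = min2(0, 56) = 0
  t14 = add(0, -7) = -7
  t17 = neg(-7) = 7
  t18 = min2(0, 7) = 0
  t20 = mul(0, 7) = 0
  t21 = absv(0) = 0
  t23 = sub(0, 0) = 0

Propagation after the edit:
  t1: runs — a2 -8->8; result -8.
  t4: runs — t1 8->-8; result 56.
  t5: runs — a2 -8->8; t1 8->-8; result 0 (same value as before).
  t8: runs — a2 -8->8; result 8.
  t10: runs — t8 0->8; result 8.
  t11: runs — t4 -56->56; result -56.
  t12: runs — t10 0->8; t11 56->-56; result -56.
  t14: runs — t12 0->-56; result -63.
  t17: runs — t14 -7->-63; result 63.
  t18: runs — t17 7->63; result 0 (same value as before).
  t20: runs — t17 7->63; result 0 (same value as before).
  t21: checked — values it read are unchanged (t20 unchanged); reused cached 0 without running.
  t23: checked — values it read are unchanged (t20 unchanged, t21 unchanged); reused cached 0 without running.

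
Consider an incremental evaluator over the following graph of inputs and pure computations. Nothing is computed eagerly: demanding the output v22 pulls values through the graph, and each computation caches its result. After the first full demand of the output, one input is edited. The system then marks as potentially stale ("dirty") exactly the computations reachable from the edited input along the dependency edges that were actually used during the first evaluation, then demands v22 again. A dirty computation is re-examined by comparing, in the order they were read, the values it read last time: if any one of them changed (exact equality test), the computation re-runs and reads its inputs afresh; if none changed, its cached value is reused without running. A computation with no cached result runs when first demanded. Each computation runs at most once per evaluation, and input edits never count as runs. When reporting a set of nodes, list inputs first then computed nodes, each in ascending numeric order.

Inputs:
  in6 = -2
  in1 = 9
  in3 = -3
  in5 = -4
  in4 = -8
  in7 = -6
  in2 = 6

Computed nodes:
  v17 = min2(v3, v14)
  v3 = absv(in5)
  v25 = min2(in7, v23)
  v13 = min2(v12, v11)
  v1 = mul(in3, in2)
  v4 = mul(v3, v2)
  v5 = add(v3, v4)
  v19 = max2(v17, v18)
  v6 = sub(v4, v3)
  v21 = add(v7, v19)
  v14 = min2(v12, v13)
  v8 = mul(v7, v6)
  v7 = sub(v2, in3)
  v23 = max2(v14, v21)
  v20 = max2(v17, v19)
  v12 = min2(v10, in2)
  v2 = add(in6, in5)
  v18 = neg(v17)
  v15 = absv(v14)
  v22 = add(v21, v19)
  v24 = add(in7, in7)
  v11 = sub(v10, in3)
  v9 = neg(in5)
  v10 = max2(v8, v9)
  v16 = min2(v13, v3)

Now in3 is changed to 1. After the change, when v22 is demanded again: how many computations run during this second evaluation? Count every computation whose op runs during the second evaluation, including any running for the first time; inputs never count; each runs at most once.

Run set: v7, v8, v10, v11, v12, v13, v21, v22 (8 run).
The important point: at v14 every value read last time is unchanged, so the dirty flag clears without a run.

Initial pass — values computed on the first demand:
  v2 = add(-2, -4) = -6
  v3 = absv(-4) = 4
  v4 = mul(4, -6) = -24
  v6 = sub(-24, 4) = -28
  v7 = sub(-6, -3) = -3
  v8 = mul(-3, -28) = 84
  v9 = neg(-4) = 4
  v10 = max2(84, 4) = 84
  v11 = sub(84, -3) = 87
  v12 = min2(84, 6) = 6
  v13 = min2(6, 87) = 6
  v14 = min2(6, 6) = 6
  v17 = min2(4, 6) = 4
  v18 = neg(4) = -4
  v19 = max2(4, -4) = 4
  v21 = add(-3, 4) = 1
  v22 = add(1, 4) = 5

Second demand — change propagation:
  v7: re-runs because in3 -3->1; new result -7.
  v8: re-runs because v7 -3->-7; new result 196.
  v10: re-runs because v8 84->196; new result 196.
  v11: re-runs because v10 84->196; in3 -3->1; new result 195.
  v12: re-runs because v10 84->196; new result 6 (unchanged).
  v13: re-runs because v11 87->195; new result 6 (unchanged).
  v14: re-examined; everything it read last time is the same (v12 unchanged, v13 unchanged) — cache 6 kept, no run.
  v17: re-examined; everything it read last time is the same (v3 unchanged, v14 unchanged) — cache 4 kept, no run.
  v18: re-examined; everything it read last time is the same (v17 unchanged) — cache -4 kept, no run.
  v19: re-examined; everything it read last time is the same (v17 unchanged, v18 unchanged) — cache 4 kept, no run.
  v21: re-runs because v7 -3->-7; new result -3.
  v22: re-runs because v21 1->-3; new result 1.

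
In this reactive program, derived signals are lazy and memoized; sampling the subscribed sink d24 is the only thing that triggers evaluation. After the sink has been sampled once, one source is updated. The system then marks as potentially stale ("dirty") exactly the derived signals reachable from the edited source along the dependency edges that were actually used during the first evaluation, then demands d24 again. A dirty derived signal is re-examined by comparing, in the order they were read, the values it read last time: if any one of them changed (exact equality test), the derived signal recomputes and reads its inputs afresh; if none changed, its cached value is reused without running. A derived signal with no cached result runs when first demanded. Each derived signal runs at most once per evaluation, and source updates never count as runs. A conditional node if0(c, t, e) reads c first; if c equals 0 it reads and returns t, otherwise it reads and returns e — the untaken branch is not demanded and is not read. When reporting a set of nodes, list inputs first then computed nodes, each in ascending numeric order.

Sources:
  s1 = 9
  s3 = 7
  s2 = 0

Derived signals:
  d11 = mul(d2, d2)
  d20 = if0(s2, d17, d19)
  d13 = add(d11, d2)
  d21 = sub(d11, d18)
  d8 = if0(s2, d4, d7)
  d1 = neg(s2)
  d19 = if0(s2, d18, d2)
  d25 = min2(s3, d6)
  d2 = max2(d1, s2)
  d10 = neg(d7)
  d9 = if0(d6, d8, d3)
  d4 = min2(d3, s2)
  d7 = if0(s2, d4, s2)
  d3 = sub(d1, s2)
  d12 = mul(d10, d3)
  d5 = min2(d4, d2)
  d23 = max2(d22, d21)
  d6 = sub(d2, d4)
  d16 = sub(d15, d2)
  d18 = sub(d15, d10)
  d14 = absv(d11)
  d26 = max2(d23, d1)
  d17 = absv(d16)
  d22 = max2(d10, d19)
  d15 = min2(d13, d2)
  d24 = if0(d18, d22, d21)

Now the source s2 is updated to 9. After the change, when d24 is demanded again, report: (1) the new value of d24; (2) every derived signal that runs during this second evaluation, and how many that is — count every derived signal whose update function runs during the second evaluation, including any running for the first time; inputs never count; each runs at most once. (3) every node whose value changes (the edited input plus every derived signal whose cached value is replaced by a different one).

First demand of the output computes:
  d1 = neg(0) = 0
  d2 = max2(0, 0) = 0
  d3 = sub(0, 0) = 0
  d4 = min2(0, 0) = 0
  d7 = if0(s2=0 -> then branch d4) = 0
  d10 = neg(0) = 0
  d11 = mul(0, 0) = 0
  d13 = add(0, 0) = 0
  d15 = min2(0, 0) = 0
  d18 = sub(0, 0) = 0
  d19 = if0(s2=0 -> then branch d18) = 0
  d22 = max2(0, 0) = 0
  d24 = if0(d18=0 -> then branch d22) = 0

After the edit, cleaning proceeds:
  d1: a read changed (s2 0->9) — executes, giving -9.
  d2: a read changed (d1 0->-9; s2 0->9) — executes, giving 9.
  d3: stays stale; no demand reaches it after the flip.
  d4: stays stale; no demand reaches it after the flip.
  d7: a read changed (s2 0->9) — executes, giving 9.
  d10: a read changed (d7 0->9) — executes, giving -9.
  d11: a read changed (d2 0->9; d2 0->9) — executes, giving 81.
  d13: a read changed (d11 0->81; d2 0->9) — executes, giving 90.
  d15: a read changed (d13 0->90; d2 0->9) — executes, giving 9.
  d18: a read changed (d15 0->9; d10 0->-9) — executes, giving 18.
  d19: stays stale; no demand reaches it after the flip.
  d21: had never run; runs now, result 63.
  d22: stays stale; no demand reaches it after the flip.
  d24: a read changed (d18 0->18) — executes, giving 63.

Note the branch switch — demand abandons d3, d4, d19, d22, which are never re-examined.

Demanding d24 again yields 63.
10 derived signals run: d1, d2, d7, d10, d11, d13, d15, d18, d21, d24.
The nodes whose values change: s2, d1, d2, d7, d10, d11, d13, d15, d18, d24.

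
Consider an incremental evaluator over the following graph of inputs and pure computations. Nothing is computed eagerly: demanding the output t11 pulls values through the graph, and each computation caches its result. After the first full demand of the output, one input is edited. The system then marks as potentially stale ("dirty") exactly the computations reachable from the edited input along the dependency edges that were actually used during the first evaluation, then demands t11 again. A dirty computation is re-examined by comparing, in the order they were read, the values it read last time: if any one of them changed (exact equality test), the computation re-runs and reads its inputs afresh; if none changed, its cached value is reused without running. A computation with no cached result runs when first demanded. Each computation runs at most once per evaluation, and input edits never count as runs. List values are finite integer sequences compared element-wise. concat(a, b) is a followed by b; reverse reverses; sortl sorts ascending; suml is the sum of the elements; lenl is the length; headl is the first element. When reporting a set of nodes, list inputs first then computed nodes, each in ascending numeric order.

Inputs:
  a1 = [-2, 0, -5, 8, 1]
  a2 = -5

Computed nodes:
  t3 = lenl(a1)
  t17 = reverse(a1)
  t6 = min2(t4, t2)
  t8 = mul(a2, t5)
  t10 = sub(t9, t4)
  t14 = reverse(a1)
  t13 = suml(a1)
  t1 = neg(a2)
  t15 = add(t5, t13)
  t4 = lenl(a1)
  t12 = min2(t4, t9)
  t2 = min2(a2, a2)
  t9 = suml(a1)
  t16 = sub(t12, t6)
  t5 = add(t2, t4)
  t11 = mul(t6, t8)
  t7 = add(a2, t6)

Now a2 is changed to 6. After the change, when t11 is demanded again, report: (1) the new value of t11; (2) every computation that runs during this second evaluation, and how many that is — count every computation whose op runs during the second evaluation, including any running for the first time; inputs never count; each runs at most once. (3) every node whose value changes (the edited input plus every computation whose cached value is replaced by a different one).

Initial pass — values computed on the first demand:
  t2 = min2(-5, -5) = -5
  t4 = lenl([-2, 0, -5, 8, 1]) = 5
  t5 = add(-5, 5) = 0
  t6 = min2(5, -5) = -5
  t8 = mul(-5, 0) = 0
  t11 = mul(-5, 0) = 0

Second demand — change propagation:
  t2: re-runs because a2 -5->6; a2 -5->6; new result 6.
  t5: re-runs because t2 -5->6; new result 11.
  t6: re-runs because t2 -5->6; new result 5.
  t8: re-runs because a2 -5->6; t5 0->11; new result 66.
  t11: re-runs because t6 -5->5; t8 0->66; new result 330.

t11 now evaluates to 330.
Run set: t2, t5, t6, t8, t11 (5 run).
Changed values: a2, t2, t5, t6, t8, t11.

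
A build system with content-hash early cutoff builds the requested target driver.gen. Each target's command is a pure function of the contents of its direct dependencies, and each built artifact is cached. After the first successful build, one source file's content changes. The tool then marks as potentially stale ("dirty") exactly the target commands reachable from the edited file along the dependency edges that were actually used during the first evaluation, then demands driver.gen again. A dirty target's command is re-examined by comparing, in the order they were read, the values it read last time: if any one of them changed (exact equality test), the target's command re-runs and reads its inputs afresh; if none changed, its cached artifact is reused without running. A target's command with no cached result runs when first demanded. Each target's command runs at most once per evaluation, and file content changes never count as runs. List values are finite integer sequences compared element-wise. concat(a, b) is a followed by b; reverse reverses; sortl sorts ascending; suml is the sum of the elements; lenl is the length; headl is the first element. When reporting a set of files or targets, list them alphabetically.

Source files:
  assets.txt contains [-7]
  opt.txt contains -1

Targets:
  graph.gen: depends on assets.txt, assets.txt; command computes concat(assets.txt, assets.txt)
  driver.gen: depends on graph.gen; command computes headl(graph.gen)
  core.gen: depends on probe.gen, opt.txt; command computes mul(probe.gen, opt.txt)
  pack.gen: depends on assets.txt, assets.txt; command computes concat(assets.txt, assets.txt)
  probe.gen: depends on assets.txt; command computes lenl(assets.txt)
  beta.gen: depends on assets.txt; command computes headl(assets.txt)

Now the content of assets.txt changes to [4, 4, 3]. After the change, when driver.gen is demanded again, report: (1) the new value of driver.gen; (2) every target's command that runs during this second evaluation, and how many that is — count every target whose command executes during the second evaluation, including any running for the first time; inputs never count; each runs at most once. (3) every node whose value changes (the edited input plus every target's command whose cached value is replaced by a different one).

New value of driver.gen: 4.
Target commands that run: driver.gen, graph.gen — 2 in total.
Values that change: assets.txt, driver.gen, graph.gen.

First evaluation (everything demanded from the output):
  graph.gen = concat([-7], [-7]) = [-7, -7]
  driver.gen = headl([-7, -7]) = -7

Propagation after the edit:
  graph.gen: runs — assets.txt [-7]->[4, 4, 3]; assets.txt [-7]->[4, 4, 3]; result [4, 4, 3, 4, 4, 3].
  driver.gen: runs — graph.gen [-7, -7]->[4, 4, 3, 4, 4, 3]; result 4.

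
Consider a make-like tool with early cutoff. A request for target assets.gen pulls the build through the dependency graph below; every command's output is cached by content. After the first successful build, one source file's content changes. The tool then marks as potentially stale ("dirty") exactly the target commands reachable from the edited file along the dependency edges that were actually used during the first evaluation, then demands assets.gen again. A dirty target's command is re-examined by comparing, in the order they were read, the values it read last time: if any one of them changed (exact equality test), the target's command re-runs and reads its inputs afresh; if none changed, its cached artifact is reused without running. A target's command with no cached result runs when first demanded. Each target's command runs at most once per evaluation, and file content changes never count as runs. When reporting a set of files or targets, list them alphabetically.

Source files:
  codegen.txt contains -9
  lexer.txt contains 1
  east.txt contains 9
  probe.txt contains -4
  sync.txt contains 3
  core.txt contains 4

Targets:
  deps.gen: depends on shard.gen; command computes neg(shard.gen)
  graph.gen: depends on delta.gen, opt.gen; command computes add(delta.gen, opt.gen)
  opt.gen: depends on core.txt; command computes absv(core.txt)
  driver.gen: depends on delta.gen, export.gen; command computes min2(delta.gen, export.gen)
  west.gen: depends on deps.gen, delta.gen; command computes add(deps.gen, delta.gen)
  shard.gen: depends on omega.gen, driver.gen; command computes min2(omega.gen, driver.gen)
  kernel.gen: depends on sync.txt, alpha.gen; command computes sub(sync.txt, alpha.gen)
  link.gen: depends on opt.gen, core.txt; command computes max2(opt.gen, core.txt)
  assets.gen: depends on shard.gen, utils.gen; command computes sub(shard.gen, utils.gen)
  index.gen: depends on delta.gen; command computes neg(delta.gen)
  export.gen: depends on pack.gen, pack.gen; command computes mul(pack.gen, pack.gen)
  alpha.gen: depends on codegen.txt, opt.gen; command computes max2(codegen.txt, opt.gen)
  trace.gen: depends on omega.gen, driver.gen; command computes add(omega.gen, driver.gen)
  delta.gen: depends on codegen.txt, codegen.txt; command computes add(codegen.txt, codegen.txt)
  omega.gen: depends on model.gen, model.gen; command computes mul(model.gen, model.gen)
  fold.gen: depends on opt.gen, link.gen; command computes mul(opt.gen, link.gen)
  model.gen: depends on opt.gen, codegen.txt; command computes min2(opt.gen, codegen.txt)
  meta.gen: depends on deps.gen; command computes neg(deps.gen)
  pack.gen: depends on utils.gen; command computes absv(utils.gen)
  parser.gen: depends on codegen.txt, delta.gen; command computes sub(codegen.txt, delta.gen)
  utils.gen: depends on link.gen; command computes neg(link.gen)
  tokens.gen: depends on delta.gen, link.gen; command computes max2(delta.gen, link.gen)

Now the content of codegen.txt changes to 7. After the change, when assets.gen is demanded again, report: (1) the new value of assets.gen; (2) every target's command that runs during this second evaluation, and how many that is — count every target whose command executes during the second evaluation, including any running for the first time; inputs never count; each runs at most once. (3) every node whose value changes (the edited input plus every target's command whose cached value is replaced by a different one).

Demanding assets.gen again yields 18.
6 target commands run: assets.gen, delta.gen, driver.gen, model.gen, omega.gen, shard.gen.
The nodes whose values change: assets.gen, codegen.txt, delta.gen, driver.gen, model.gen, omega.gen, shard.gen.

First demand of the output computes:
  delta.gen = add(-9, -9) = -18
  opt.gen = absv(4) = 4
  link.gen = max2(4, 4) = 4
  model.gen = min2(4, -9) = -9
  omega.gen = mul(-9, -9) = 81
  utils.gen = neg(4) = -4
  pack.gen = absv(-4) = 4
  export.gen = mul(4, 4) = 16
  driver.gen = min2(-18, 16) = -18
  shard.gen = min2(81, -18) = -18
  assets.gen = sub(-18, -4) = -14

After the edit, cleaning proceeds:
  delta.gen: a read changed (codegen.txt -9->7; codegen.txt -9->7) — executes, giving 14.
  driver.gen: a read changed (delta.gen -18->14) — executes, giving 14.
  model.gen: a read changed (codegen.txt -9->7) — executes, giving 4.
  omega.gen: a read changed (model.gen -9->4; model.gen -9->4) — executes, giving 16.
  shard.gen: a read changed (omega.gen 81->16; driver.gen -18->14) — executes, giving 14.
  assets.gen: a read changed (shard.gen -18->14) — executes, giving 18.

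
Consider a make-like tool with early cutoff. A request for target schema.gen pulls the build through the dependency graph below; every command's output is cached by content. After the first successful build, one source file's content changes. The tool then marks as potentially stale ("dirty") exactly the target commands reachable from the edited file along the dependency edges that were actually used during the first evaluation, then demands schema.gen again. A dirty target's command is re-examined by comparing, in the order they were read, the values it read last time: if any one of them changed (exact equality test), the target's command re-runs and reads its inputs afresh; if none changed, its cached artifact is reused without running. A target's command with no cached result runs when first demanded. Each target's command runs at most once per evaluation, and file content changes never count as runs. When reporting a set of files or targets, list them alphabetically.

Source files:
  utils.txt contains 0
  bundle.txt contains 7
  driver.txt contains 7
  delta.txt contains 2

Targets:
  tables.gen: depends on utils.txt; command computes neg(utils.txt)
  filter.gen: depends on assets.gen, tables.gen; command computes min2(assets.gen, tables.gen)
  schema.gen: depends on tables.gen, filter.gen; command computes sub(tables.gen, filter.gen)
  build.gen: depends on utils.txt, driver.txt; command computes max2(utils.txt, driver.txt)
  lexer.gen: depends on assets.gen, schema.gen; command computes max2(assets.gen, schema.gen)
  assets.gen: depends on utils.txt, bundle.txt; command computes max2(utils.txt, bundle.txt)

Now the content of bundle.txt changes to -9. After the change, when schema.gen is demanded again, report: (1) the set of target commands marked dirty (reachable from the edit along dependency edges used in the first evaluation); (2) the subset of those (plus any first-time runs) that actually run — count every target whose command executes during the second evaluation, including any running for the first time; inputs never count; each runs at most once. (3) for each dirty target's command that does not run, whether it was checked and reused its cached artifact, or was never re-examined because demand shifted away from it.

The edit dirties: assets.gen, filter.gen, schema.gen.
2 target commands run: assets.gen, filter.gen.
Cache hits after checking: schema.gen.
Note the absorption at filter.gen: it re-runs yet its value is the same, leaving the output's value untouched.

First demand of the output computes:
  assets.gen = max2(0, 7) = 7
  tables.gen = neg(0) = 0
  filter.gen = min2(7, 0) = 0
  schema.gen = sub(0, 0) = 0

After the edit, cleaning proceeds:
  assets.gen: a read changed (bundle.txt 7->-9) — executes, giving 0.
  filter.gen: a read changed (assets.gen 7->0) — executes, giving 0 — identical to its old value.
  schema.gen: dirty, but its reads are unchanged (tables.gen unchanged, filter.gen unchanged); cached 0 stands.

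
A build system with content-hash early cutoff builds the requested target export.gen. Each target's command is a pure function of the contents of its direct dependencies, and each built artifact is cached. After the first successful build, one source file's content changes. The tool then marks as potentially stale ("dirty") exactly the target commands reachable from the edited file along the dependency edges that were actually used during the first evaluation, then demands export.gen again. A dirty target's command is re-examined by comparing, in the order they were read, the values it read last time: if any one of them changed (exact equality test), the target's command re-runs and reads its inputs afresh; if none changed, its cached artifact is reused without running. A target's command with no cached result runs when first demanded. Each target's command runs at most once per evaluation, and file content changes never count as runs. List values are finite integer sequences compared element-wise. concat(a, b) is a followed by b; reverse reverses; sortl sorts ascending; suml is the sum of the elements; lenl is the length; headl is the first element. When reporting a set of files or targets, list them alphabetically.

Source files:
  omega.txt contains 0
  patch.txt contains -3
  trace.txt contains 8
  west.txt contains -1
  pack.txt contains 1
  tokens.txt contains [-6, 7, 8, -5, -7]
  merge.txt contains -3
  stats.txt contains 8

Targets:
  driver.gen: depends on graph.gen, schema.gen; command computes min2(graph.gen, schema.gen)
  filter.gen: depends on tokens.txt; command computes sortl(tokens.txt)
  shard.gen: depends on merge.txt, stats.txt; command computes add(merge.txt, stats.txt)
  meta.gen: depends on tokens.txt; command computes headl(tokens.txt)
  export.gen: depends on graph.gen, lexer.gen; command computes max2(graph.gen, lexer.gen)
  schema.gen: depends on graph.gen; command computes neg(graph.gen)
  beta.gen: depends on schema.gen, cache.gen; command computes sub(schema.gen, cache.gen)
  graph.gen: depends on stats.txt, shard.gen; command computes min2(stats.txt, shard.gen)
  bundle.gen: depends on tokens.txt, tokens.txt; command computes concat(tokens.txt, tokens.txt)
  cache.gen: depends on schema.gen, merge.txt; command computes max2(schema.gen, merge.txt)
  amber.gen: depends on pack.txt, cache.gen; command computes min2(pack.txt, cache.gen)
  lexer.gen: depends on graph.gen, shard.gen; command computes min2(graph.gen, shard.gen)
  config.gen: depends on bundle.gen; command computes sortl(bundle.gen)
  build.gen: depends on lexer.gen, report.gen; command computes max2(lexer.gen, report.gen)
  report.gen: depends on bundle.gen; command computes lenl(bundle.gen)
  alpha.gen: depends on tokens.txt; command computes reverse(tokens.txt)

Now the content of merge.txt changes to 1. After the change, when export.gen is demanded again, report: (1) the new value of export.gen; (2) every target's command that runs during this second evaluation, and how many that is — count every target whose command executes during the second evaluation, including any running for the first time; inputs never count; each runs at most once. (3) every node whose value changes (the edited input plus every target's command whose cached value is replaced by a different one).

New value of export.gen: 8.
Target commands that run: export.gen, graph.gen, lexer.gen, shard.gen — 4 in total.
Values that change: export.gen, graph.gen, lexer.gen, merge.txt, shard.gen.

First evaluation (everything demanded from the output):
  shard.gen = add(-3, 8) = 5
  graph.gen = min2(8, 5) = 5
  lexer.gen = min2(5, 5) = 5
  export.gen = max2(5, 5) = 5

Propagation after the edit:
  shard.gen: runs — merge.txt -3->1; result 9.
  graph.gen: runs — shard.gen 5->9; result 8.
  lexer.gen: runs — graph.gen 5->8; shard.gen 5->9; result 8.
  export.gen: runs — graph.gen 5->8; lexer.gen 5->8; result 8.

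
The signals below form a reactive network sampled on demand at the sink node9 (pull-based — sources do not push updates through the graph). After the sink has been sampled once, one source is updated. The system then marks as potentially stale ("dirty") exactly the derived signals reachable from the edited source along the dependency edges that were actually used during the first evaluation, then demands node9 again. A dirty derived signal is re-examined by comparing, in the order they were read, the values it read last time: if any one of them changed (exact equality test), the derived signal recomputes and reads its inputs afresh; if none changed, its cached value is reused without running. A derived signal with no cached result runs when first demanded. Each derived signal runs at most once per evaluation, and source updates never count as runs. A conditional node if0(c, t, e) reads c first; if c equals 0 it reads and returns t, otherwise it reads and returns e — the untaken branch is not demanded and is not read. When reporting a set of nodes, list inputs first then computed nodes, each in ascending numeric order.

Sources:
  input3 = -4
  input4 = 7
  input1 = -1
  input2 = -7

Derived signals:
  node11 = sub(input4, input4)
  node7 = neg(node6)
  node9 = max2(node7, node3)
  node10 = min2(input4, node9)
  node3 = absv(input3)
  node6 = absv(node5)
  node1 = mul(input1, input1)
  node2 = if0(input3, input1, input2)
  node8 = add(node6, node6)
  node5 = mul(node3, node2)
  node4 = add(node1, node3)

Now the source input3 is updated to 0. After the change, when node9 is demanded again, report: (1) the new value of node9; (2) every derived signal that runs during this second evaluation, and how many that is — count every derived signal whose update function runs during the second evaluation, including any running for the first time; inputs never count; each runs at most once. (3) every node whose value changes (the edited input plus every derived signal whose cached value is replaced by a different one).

node9 now evaluates to 0.
Run set: node2, node3, node5, node6, node7, node9 (6 run).
Changed values: input3, node2, node3, node5, node6, node7, node9.

Initial pass — values computed on the first demand:
  node2 = if0(input3=-4 -> else branch input2) = -7
  node3 = absv(-4) = 4
  node5 = mul(4, -7) = -28
  node6 = absv(-28) = 28
  node7 = neg(28) = -28
  node9 = max2(-28, 4) = 4

Second demand — change propagation:
  node2: re-runs because input3 -4->0; new result -1.
  node3: re-runs because input3 -4->0; new result 0.
  node5: re-runs because node3 4->0; node2 -7->-1; new result 0.
  node6: re-runs because node5 -28->0; new result 0.
  node7: re-runs because node6 28->0; new result 0.
  node9: re-runs because node7 -28->0; node3 4->0; new result 0.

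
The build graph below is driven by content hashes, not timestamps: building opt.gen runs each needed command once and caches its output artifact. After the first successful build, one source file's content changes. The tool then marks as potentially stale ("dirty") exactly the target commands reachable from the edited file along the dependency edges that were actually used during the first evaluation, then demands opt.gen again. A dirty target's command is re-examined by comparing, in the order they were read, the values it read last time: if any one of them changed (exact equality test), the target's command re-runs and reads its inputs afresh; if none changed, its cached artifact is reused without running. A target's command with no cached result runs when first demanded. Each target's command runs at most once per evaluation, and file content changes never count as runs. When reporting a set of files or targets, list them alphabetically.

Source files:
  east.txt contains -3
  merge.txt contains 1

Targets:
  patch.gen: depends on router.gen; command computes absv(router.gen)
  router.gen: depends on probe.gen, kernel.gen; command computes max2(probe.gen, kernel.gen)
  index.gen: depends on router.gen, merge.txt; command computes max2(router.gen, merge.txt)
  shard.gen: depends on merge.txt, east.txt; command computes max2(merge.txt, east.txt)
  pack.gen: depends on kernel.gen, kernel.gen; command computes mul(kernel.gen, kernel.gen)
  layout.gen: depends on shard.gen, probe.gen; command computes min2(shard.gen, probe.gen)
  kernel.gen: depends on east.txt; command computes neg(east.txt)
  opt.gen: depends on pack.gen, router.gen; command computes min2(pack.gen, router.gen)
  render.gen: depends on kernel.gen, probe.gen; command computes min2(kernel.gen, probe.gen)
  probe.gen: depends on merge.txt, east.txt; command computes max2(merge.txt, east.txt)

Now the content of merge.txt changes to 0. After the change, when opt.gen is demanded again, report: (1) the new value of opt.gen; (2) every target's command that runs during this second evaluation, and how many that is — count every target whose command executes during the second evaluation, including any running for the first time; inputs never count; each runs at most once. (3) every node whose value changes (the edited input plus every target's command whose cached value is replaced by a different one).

Initial pass — values computed on the first demand:
  kernel.gen = neg(-3) = 3
  pack.gen = mul(3, 3) = 9
  probe.gen = max2(1, -3) = 1
  router.gen = max2(1, 3) = 3
  opt.gen = min2(9, 3) = 3

Second demand — change propagation:
  probe.gen: re-runs because merge.txt 1->0; new result 0.
  router.gen: re-runs because probe.gen 1->0; new result 3 (unchanged).
  opt.gen: re-examined; everything it read last time is the same (pack.gen unchanged, router.gen unchanged) — cache 3 kept, no run.

The important point: router.gen recomputes to an identical value, and the output ends up unchanged.

opt.gen now evaluates to 3.
Run set: probe.gen, router.gen (2 run).
Changed values: merge.txt, probe.gen.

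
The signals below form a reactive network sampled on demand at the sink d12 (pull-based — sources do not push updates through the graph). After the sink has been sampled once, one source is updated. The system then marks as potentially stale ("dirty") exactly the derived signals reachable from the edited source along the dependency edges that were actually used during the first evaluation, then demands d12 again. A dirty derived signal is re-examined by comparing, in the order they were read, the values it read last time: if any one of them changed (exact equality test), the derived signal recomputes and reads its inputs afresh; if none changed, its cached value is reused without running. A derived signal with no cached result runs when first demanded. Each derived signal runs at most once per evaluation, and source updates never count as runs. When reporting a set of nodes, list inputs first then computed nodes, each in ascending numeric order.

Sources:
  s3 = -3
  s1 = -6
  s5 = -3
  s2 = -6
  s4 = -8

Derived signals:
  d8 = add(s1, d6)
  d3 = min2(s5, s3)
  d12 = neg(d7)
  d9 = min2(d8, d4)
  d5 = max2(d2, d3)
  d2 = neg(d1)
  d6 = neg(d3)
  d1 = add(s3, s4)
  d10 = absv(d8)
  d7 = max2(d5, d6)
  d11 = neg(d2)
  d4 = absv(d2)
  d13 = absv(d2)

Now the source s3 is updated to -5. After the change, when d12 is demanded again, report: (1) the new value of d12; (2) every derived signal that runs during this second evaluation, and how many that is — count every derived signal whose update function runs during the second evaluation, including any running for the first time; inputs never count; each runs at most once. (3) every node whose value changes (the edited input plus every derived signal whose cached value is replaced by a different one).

d12 now evaluates to -13.
Run set: d1, d2, d3, d5, d6, d7, d12 (7 run).
Changed values: s3, d1, d2, d3, d5, d6, d7, d12.

Initial pass — values computed on the first demand:
  d1 = add(-3, -8) = -11
  d2 = neg(-11) = 11
  d3 = min2(-3, -3) = -3
  d5 = max2(11, -3) = 11
  d6 = neg(-3) = 3
  d7 = max2(11, 3) = 11
  d12 = neg(11) = -11

Second demand — change propagation:
  d1: re-runs because s3 -3->-5; new result -13.
  d2: re-runs because d1 -11->-13; new result 13.
  d3: re-runs because s3 -3->-5; new result -5.
  d5: re-runs because d2 11->13; d3 -3->-5; new result 13.
  d6: re-runs because d3 -3->-5; new result 5.
  d7: re-runs because d5 11->13; d6 3->5; new result 13.
  d12: re-runs because d7 11->13; new result -13.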